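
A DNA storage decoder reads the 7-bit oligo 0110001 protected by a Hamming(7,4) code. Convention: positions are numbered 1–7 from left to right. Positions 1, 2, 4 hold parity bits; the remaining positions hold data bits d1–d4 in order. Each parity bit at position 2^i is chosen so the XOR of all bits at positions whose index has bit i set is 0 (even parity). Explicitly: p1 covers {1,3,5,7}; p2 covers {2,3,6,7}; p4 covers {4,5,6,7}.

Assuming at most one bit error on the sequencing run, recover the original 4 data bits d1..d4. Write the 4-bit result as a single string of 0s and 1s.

s1 (pos 1,3,5,7): 0⊕1⊕0⊕1 = 0
s2 (pos 2,3,6,7): 1⊕1⊕0⊕1 = 1
s4 (pos 4,5,6,7): 0⊕0⊕0⊕1 = 1
Syndrome s4…s1 = 110 → error at position 6.
Flip position 6: 0110001 → 0110011
Read data bits from positions 3,5,6,7: 1011

1011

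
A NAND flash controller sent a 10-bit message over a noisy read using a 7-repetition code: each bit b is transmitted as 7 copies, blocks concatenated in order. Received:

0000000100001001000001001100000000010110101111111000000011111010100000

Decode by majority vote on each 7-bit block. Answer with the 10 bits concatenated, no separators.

0000011010

Block 1 (0000000): 0 ones → 0
Block 2 (1000010): 2 ones → 0
Block 3 (0100000): 1 one → 0
Block 4 (1001100): 3 ones → 0
Block 5 (0000000): 0 ones → 0
Block 6 (1011010): 4 ones → 1
Block 7 (1111111): 7 ones → 1
Block 8 (0000000): 0 ones → 0
Block 9 (1111101): 6 ones → 1
Block 10 (0100000): 1 one → 0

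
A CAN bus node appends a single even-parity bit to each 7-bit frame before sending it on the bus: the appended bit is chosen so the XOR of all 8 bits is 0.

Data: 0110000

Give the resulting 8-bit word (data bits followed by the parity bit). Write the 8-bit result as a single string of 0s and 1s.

XOR of the 7 data bits: 0⊕1⊕1⊕0⊕0⊕0⊕0 = 0
Parity bit = 0 (so all 8 bits XOR to 0).

01100000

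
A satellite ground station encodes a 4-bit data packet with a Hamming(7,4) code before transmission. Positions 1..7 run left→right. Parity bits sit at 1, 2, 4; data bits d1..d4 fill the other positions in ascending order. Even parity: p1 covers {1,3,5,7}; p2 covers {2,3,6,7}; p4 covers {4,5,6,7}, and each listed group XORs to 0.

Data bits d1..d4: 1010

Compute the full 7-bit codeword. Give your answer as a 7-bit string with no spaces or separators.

1011010

Place data at non-parity positions: p1 p2 1 p4 0 1 0
p1 (pos 1,3,5,7): XOR of data positions = 1⊕0⊕0 = 1
p2 (pos 2,3,6,7): XOR of data positions = 1⊕1⊕0 = 0
p4 (pos 4,5,6,7): XOR of data positions = 0⊕1⊕0 = 1
Codeword: 1011010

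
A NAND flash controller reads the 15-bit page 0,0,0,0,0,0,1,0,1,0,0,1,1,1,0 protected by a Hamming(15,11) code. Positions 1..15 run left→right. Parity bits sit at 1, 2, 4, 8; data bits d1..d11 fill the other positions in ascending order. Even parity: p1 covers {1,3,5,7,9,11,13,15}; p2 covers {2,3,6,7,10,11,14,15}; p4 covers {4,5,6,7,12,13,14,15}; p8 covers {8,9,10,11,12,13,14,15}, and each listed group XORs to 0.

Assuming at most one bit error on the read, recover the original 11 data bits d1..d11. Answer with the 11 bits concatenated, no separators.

00011001110

s1 (pos 1,3,5,7,9,11,13,15): 0⊕0⊕0⊕1⊕1⊕0⊕1⊕0 = 1
s2 (pos 2,3,6,7,10,11,14,15): 0⊕0⊕0⊕1⊕0⊕0⊕1⊕0 = 0
s4 (pos 4,5,6,7,12,13,14,15): 0⊕0⊕0⊕1⊕1⊕1⊕1⊕0 = 0
s8 (pos 8,9,10,11,12,13,14,15): 0⊕1⊕0⊕0⊕1⊕1⊕1⊕0 = 0
Syndrome s8…s1 = 0001 → error at position 1.
Flip position 1: 000000101001110 → 100000101001110
Read data bits from positions 3,5,6,7,9,10,11,12,13,14,15: 00011001110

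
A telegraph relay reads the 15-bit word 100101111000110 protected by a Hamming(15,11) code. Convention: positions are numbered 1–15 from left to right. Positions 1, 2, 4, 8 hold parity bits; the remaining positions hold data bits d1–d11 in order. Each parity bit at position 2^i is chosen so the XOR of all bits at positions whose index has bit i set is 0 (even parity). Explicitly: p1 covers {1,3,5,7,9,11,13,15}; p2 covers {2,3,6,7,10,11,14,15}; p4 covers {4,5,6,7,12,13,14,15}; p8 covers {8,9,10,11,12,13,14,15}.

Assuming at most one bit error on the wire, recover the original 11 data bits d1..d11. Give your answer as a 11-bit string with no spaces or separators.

00011000110

s1 (pos 1,3,5,7,9,11,13,15): 1⊕0⊕0⊕1⊕1⊕0⊕1⊕0 = 0
s2 (pos 2,3,6,7,10,11,14,15): 0⊕0⊕1⊕1⊕0⊕0⊕1⊕0 = 1
s4 (pos 4,5,6,7,12,13,14,15): 1⊕0⊕1⊕1⊕0⊕1⊕1⊕0 = 1
s8 (pos 8,9,10,11,12,13,14,15): 1⊕1⊕0⊕0⊕0⊕1⊕1⊕0 = 0
Syndrome s8…s1 = 0110 → error at position 6.
Flip position 6: 100101111000110 → 100100111000110
Read data bits from positions 3,5,6,7,9,10,11,12,13,14,15: 00011000110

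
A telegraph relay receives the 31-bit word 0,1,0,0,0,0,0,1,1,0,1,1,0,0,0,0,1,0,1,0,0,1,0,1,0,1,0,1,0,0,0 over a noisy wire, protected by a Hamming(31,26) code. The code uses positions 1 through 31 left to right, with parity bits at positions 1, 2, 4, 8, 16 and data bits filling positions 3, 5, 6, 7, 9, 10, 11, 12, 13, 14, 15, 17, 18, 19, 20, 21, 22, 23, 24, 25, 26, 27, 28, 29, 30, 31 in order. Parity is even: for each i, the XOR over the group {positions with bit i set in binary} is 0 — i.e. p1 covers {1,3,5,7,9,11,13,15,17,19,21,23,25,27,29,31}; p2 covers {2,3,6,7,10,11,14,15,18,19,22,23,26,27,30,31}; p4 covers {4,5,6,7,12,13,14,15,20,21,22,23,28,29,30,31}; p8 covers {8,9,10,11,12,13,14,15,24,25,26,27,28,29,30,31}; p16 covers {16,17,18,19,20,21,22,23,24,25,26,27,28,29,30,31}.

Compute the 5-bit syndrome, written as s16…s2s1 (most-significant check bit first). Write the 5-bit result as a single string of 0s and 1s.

01110

s1 (pos 1,3,5,7,9,11,13,15,17,19,21,23,25,27,29,31): 0⊕0⊕0⊕0⊕1⊕1⊕0⊕0⊕1⊕1⊕0⊕0⊕0⊕0⊕0⊕0 = 0
s2 (pos 2,3,6,7,10,11,14,15,18,19,22,23,26,27,30,31): 1⊕0⊕0⊕0⊕0⊕1⊕0⊕0⊕0⊕1⊕1⊕0⊕1⊕0⊕0⊕0 = 1
s4 (pos 4,5,6,7,12,13,14,15,20,21,22,23,28,29,30,31): 0⊕0⊕0⊕0⊕1⊕0⊕0⊕0⊕0⊕0⊕1⊕0⊕1⊕0⊕0⊕0 = 1
s8 (pos 8,9,10,11,12,13,14,15,24,25,26,27,28,29,30,31): 1⊕1⊕0⊕1⊕1⊕0⊕0⊕0⊕1⊕0⊕1⊕0⊕1⊕0⊕0⊕0 = 1
s16 (pos 16,17,18,19,20,21,22,23,24,25,26,27,28,29,30,31): 0⊕1⊕0⊕1⊕0⊕0⊕1⊕0⊕1⊕0⊕1⊕0⊕1⊕0⊕0⊕0 = 0
Syndrome s16…s1 = 01110 → error at position 14.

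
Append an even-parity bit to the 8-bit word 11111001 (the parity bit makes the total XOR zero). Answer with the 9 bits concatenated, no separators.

XOR of the 8 data bits: 1⊕1⊕1⊕1⊕1⊕0⊕0⊕1 = 0
Parity bit = 0 (so all 9 bits XOR to 0).

111110010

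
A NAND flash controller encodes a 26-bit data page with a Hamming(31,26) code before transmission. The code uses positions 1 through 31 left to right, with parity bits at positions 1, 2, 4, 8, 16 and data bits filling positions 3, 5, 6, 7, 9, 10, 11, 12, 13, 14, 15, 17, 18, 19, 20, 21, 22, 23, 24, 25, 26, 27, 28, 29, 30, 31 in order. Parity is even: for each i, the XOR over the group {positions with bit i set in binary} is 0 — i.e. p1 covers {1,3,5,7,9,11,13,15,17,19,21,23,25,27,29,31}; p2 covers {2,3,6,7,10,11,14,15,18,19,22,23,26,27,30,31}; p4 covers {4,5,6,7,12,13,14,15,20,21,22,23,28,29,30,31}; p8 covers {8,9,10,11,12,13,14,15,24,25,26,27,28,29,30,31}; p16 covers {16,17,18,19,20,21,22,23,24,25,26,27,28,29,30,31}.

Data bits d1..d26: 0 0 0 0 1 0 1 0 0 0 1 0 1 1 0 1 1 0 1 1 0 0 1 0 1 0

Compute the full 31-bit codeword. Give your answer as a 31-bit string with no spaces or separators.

0001000110100010011011011001010

Place data at non-parity positions: p1 p2 0 p4 0 0 0 p8 1 0 1 0 0 0 1 p16 0 1 1 0 1 1 0 1 1 0 0 1 0 1 0
p1 (pos 1,3,5,7,9,11,13,15,17,19,21,23,25,27,29,31): XOR of data positions = 0⊕0⊕0⊕1⊕1⊕0⊕1⊕0⊕1⊕1⊕0⊕1⊕0⊕0⊕0 = 0
p2 (pos 2,3,6,7,10,11,14,15,18,19,22,23,26,27,30,31): XOR of data positions = 0⊕0⊕0⊕0⊕1⊕0⊕1⊕1⊕1⊕1⊕0⊕0⊕0⊕1⊕0 = 0
p4 (pos 4,5,6,7,12,13,14,15,20,21,22,23,28,29,30,31): XOR of data positions = 0⊕0⊕0⊕0⊕0⊕0⊕1⊕0⊕1⊕1⊕0⊕1⊕0⊕1⊕0 = 1
p8 (pos 8,9,10,11,12,13,14,15,24,25,26,27,28,29,30,31): XOR of data positions = 1⊕0⊕1⊕0⊕0⊕0⊕1⊕1⊕1⊕0⊕0⊕1⊕0⊕1⊕0 = 1
p16 (pos 16,17,18,19,20,21,22,23,24,25,26,27,28,29,30,31): XOR of data positions = 0⊕1⊕1⊕0⊕1⊕1⊕0⊕1⊕1⊕0⊕0⊕1⊕0⊕1⊕0 = 0
Codeword: 0001000110100010011011011001010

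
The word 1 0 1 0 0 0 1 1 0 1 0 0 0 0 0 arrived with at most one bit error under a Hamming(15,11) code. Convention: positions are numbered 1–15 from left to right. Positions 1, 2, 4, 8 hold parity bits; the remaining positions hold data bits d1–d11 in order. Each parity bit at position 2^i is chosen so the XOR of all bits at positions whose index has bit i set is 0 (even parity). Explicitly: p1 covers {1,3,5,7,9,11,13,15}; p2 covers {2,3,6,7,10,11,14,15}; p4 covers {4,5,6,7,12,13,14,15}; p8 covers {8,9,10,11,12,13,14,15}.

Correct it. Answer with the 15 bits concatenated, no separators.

101000010100000

s1 (pos 1,3,5,7,9,11,13,15): 1⊕1⊕0⊕1⊕0⊕0⊕0⊕0 = 1
s2 (pos 2,3,6,7,10,11,14,15): 0⊕1⊕0⊕1⊕1⊕0⊕0⊕0 = 1
s4 (pos 4,5,6,7,12,13,14,15): 0⊕0⊕0⊕1⊕0⊕0⊕0⊕0 = 1
s8 (pos 8,9,10,11,12,13,14,15): 1⊕0⊕1⊕0⊕0⊕0⊕0⊕0 = 0
Syndrome s8…s1 = 0111 → error at position 7.
Flip position 7: 101000110100000 → 101000010100000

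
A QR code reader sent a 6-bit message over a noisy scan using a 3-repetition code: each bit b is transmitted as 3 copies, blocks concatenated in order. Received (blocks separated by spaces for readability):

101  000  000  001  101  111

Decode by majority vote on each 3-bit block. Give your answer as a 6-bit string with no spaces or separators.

100011

Block 1 (101): 2 ones → 1
Block 2 (000): 0 ones → 0
Block 3 (000): 0 ones → 0
Block 4 (001): 1 one → 0
Block 5 (101): 2 ones → 1
Block 6 (111): 3 ones → 1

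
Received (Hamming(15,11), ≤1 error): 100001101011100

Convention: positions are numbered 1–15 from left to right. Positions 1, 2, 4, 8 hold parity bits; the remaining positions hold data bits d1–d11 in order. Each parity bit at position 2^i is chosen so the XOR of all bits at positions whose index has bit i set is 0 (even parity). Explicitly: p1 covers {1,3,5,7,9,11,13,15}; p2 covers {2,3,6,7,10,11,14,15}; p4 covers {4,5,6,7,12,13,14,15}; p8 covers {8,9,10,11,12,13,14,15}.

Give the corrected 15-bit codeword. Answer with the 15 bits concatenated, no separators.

101001101011100

s1 (pos 1,3,5,7,9,11,13,15): 1⊕0⊕0⊕1⊕1⊕1⊕1⊕0 = 1
s2 (pos 2,3,6,7,10,11,14,15): 0⊕0⊕1⊕1⊕0⊕1⊕0⊕0 = 1
s4 (pos 4,5,6,7,12,13,14,15): 0⊕0⊕1⊕1⊕1⊕1⊕0⊕0 = 0
s8 (pos 8,9,10,11,12,13,14,15): 0⊕1⊕0⊕1⊕1⊕1⊕0⊕0 = 0
Syndrome s8…s1 = 0011 → error at position 3.
Flip position 3: 100001101011100 → 101001101011100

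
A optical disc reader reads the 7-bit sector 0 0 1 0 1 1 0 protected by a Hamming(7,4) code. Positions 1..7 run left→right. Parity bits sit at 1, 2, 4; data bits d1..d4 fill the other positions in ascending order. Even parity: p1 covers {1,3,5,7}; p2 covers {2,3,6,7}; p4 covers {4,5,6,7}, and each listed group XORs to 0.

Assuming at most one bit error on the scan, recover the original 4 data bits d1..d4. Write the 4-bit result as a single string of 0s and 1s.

1110

s1 (pos 1,3,5,7): 0⊕1⊕1⊕0 = 0
s2 (pos 2,3,6,7): 0⊕1⊕1⊕0 = 0
s4 (pos 4,5,6,7): 0⊕1⊕1⊕0 = 0
Syndrome s4…s1 = 000 → no error.
Read data bits from positions 3,5,6,7: 1110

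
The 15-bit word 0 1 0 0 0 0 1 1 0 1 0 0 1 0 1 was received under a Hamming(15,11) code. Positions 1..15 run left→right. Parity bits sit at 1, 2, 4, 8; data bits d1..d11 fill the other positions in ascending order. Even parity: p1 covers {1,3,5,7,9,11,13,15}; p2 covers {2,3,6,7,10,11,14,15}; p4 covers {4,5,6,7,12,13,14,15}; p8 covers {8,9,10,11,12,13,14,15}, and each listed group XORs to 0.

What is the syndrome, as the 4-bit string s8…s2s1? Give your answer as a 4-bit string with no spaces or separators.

s1 (pos 1,3,5,7,9,11,13,15): 0⊕0⊕0⊕1⊕0⊕0⊕1⊕1 = 1
s2 (pos 2,3,6,7,10,11,14,15): 1⊕0⊕0⊕1⊕1⊕0⊕0⊕1 = 0
s4 (pos 4,5,6,7,12,13,14,15): 0⊕0⊕0⊕1⊕0⊕1⊕0⊕1 = 1
s8 (pos 8,9,10,11,12,13,14,15): 1⊕0⊕1⊕0⊕0⊕1⊕0⊕1 = 0
Syndrome s8…s1 = 0101 → error at position 5.

0101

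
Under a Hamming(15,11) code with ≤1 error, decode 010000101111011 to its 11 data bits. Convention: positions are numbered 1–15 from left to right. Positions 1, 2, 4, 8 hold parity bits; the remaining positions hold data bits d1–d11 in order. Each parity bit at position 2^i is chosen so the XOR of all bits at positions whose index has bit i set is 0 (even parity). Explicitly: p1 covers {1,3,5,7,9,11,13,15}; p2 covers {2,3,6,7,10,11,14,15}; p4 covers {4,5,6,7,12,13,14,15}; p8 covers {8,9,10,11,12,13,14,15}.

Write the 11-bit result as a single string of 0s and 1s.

s1 (pos 1,3,5,7,9,11,13,15): 0⊕0⊕0⊕1⊕1⊕1⊕0⊕1 = 0
s2 (pos 2,3,6,7,10,11,14,15): 1⊕0⊕0⊕1⊕1⊕1⊕1⊕1 = 0
s4 (pos 4,5,6,7,12,13,14,15): 0⊕0⊕0⊕1⊕1⊕0⊕1⊕1 = 0
s8 (pos 8,9,10,11,12,13,14,15): 0⊕1⊕1⊕1⊕1⊕0⊕1⊕1 = 0
Syndrome s8…s1 = 0000 → no error.
Read data bits from positions 3,5,6,7,9,10,11,12,13,14,15: 00011111011

00011111011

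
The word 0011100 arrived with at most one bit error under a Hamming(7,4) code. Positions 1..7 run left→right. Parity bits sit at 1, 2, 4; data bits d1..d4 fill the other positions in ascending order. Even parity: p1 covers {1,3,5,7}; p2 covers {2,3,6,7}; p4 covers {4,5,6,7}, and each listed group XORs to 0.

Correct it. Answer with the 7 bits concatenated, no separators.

s1 (pos 1,3,5,7): 0⊕1⊕1⊕0 = 0
s2 (pos 2,3,6,7): 0⊕1⊕0⊕0 = 1
s4 (pos 4,5,6,7): 1⊕1⊕0⊕0 = 0
Syndrome s4…s1 = 010 → error at position 2.
Flip position 2: 0011100 → 0111100

0111100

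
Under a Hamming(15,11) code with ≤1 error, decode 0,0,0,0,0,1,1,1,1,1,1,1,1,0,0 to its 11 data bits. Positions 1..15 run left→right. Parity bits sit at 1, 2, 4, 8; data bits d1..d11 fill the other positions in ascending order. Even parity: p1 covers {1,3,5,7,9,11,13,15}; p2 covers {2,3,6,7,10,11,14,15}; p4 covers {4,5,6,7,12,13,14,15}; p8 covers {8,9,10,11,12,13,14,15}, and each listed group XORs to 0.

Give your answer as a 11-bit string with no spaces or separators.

00111111100

s1 (pos 1,3,5,7,9,11,13,15): 0⊕0⊕0⊕1⊕1⊕1⊕1⊕0 = 0
s2 (pos 2,3,6,7,10,11,14,15): 0⊕0⊕1⊕1⊕1⊕1⊕0⊕0 = 0
s4 (pos 4,5,6,7,12,13,14,15): 0⊕0⊕1⊕1⊕1⊕1⊕0⊕0 = 0
s8 (pos 8,9,10,11,12,13,14,15): 1⊕1⊕1⊕1⊕1⊕1⊕0⊕0 = 0
Syndrome s8…s1 = 0000 → no error.
Read data bits from positions 3,5,6,7,9,10,11,12,13,14,15: 00111111100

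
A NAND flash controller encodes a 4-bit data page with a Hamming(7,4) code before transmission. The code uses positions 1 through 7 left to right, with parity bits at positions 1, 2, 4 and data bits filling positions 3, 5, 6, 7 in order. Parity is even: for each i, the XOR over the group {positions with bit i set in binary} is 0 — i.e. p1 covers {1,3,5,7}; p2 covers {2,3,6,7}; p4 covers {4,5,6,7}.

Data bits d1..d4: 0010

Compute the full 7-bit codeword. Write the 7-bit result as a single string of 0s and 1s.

Place data at non-parity positions: p1 p2 0 p4 0 1 0
p1 (pos 1,3,5,7): XOR of data positions = 0⊕0⊕0 = 0
p2 (pos 2,3,6,7): XOR of data positions = 0⊕1⊕0 = 1
p4 (pos 4,5,6,7): XOR of data positions = 0⊕1⊕0 = 1
Codeword: 0101010

0101010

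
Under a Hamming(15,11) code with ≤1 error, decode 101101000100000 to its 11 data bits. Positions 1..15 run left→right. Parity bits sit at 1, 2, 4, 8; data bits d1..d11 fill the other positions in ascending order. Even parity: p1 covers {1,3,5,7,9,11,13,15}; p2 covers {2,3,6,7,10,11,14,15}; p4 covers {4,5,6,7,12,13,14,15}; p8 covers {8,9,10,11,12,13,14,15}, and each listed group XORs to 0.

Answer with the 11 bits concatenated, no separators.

s1 (pos 1,3,5,7,9,11,13,15): 1⊕1⊕0⊕0⊕0⊕0⊕0⊕0 = 0
s2 (pos 2,3,6,7,10,11,14,15): 0⊕1⊕1⊕0⊕1⊕0⊕0⊕0 = 1
s4 (pos 4,5,6,7,12,13,14,15): 1⊕0⊕1⊕0⊕0⊕0⊕0⊕0 = 0
s8 (pos 8,9,10,11,12,13,14,15): 0⊕0⊕1⊕0⊕0⊕0⊕0⊕0 = 1
Syndrome s8…s1 = 1010 → error at position 10.
Flip position 10: 101101000100000 → 101101000000000
Read data bits from positions 3,5,6,7,9,10,11,12,13,14,15: 10100000000

10100000000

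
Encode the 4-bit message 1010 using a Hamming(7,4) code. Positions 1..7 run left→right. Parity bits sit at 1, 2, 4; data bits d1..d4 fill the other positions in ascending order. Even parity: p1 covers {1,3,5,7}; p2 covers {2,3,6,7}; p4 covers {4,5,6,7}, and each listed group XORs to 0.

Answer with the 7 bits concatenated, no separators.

Place data at non-parity positions: p1 p2 1 p4 0 1 0
p1 (pos 1,3,5,7): XOR of data positions = 1⊕0⊕0 = 1
p2 (pos 2,3,6,7): XOR of data positions = 1⊕1⊕0 = 0
p4 (pos 4,5,6,7): XOR of data positions = 0⊕1⊕0 = 1
Codeword: 1011010

1011010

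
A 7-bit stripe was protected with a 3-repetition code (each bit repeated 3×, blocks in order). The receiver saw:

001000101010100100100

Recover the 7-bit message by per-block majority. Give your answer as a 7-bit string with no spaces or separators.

Block 1 (001): 1 one → 0
Block 2 (000): 0 ones → 0
Block 3 (101): 2 ones → 1
Block 4 (010): 1 one → 0
Block 5 (100): 1 one → 0
Block 6 (100): 1 one → 0
Block 7 (100): 1 one → 0

0010000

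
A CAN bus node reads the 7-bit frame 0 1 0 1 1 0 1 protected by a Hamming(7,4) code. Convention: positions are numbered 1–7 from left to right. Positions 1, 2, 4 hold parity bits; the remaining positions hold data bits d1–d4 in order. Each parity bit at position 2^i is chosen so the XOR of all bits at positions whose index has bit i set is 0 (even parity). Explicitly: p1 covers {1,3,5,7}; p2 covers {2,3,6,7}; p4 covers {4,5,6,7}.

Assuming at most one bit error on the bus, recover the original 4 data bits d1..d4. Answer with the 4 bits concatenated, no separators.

0101

s1 (pos 1,3,5,7): 0⊕0⊕1⊕1 = 0
s2 (pos 2,3,6,7): 1⊕0⊕0⊕1 = 0
s4 (pos 4,5,6,7): 1⊕1⊕0⊕1 = 1
Syndrome s4…s1 = 100 → error at position 4.
Flip position 4: 0101101 → 0100101
Read data bits from positions 3,5,6,7: 0101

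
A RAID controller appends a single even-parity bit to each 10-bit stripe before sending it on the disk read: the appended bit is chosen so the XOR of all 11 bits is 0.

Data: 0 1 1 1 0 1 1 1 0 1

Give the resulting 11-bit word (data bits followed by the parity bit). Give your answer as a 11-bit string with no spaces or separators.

XOR of the 10 data bits: 0⊕1⊕1⊕1⊕0⊕1⊕1⊕1⊕0⊕1 = 1
Parity bit = 1 (so all 11 bits XOR to 0).

01110111011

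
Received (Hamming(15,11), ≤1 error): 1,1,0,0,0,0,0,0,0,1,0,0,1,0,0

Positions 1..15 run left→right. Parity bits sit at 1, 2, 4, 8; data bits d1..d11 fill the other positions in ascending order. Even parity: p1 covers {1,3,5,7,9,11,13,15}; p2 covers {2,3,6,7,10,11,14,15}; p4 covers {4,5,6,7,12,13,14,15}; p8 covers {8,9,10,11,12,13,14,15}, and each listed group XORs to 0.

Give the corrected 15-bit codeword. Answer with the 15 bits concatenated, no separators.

110100000100100

s1 (pos 1,3,5,7,9,11,13,15): 1⊕0⊕0⊕0⊕0⊕0⊕1⊕0 = 0
s2 (pos 2,3,6,7,10,11,14,15): 1⊕0⊕0⊕0⊕1⊕0⊕0⊕0 = 0
s4 (pos 4,5,6,7,12,13,14,15): 0⊕0⊕0⊕0⊕0⊕1⊕0⊕0 = 1
s8 (pos 8,9,10,11,12,13,14,15): 0⊕0⊕1⊕0⊕0⊕1⊕0⊕0 = 0
Syndrome s8…s1 = 0100 → error at position 4.
Flip position 4: 110000000100100 → 110100000100100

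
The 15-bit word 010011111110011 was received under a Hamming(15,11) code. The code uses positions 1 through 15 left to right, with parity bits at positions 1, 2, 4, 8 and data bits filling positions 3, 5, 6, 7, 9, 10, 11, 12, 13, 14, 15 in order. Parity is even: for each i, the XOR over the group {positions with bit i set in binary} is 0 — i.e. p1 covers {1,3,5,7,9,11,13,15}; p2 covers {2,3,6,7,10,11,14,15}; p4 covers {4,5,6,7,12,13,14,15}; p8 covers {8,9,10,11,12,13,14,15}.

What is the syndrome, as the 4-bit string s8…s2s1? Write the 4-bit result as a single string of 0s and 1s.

s1 (pos 1,3,5,7,9,11,13,15): 0⊕0⊕1⊕1⊕1⊕1⊕0⊕1 = 1
s2 (pos 2,3,6,7,10,11,14,15): 1⊕0⊕1⊕1⊕1⊕1⊕1⊕1 = 1
s4 (pos 4,5,6,7,12,13,14,15): 0⊕1⊕1⊕1⊕0⊕0⊕1⊕1 = 1
s8 (pos 8,9,10,11,12,13,14,15): 1⊕1⊕1⊕1⊕0⊕0⊕1⊕1 = 0
Syndrome s8…s1 = 0111 → error at position 7.

0111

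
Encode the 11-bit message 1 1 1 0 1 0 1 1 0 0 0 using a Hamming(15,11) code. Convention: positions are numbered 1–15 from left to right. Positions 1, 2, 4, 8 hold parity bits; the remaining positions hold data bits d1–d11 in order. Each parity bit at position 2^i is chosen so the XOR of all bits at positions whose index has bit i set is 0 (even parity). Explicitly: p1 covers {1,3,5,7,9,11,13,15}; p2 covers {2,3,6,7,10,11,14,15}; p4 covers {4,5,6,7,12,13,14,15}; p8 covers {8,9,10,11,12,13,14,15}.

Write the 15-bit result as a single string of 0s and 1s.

011111011011000

Place data at non-parity positions: p1 p2 1 p4 1 1 0 p8 1 0 1 1 0 0 0
p1 (pos 1,3,5,7,9,11,13,15): XOR of data positions = 1⊕1⊕0⊕1⊕1⊕0⊕0 = 0
p2 (pos 2,3,6,7,10,11,14,15): XOR of data positions = 1⊕1⊕0⊕0⊕1⊕0⊕0 = 1
p4 (pos 4,5,6,7,12,13,14,15): XOR of data positions = 1⊕1⊕0⊕1⊕0⊕0⊕0 = 1
p8 (pos 8,9,10,11,12,13,14,15): XOR of data positions = 1⊕0⊕1⊕1⊕0⊕0⊕0 = 1
Codeword: 011111011011000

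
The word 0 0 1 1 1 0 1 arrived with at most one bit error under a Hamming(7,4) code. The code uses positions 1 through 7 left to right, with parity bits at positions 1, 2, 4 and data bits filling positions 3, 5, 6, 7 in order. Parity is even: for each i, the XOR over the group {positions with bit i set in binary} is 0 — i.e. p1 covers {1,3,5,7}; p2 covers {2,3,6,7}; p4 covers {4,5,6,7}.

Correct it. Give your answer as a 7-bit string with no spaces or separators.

0011001

s1 (pos 1,3,5,7): 0⊕1⊕1⊕1 = 1
s2 (pos 2,3,6,7): 0⊕1⊕0⊕1 = 0
s4 (pos 4,5,6,7): 1⊕1⊕0⊕1 = 1
Syndrome s4…s1 = 101 → error at position 5.
Flip position 5: 0011101 → 0011001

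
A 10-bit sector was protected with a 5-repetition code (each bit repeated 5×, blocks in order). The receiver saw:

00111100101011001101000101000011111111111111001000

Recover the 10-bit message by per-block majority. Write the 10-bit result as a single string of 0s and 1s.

1011001110

Block 1 (00111): 3 ones → 1
Block 2 (10010): 2 ones → 0
Block 3 (10110): 3 ones → 1
Block 4 (01101): 3 ones → 1
Block 5 (00010): 1 one → 0
Block 6 (10000): 1 one → 0
Block 7 (11111): 5 ones → 1
Block 8 (11111): 5 ones → 1
Block 9 (11110): 4 ones → 1
Block 10 (01000): 1 one → 0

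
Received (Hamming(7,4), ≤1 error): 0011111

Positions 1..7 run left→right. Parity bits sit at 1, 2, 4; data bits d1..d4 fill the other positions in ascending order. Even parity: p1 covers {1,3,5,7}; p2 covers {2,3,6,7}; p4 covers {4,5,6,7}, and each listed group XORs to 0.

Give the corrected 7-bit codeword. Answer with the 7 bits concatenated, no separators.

0001111

s1 (pos 1,3,5,7): 0⊕1⊕1⊕1 = 1
s2 (pos 2,3,6,7): 0⊕1⊕1⊕1 = 1
s4 (pos 4,5,6,7): 1⊕1⊕1⊕1 = 0
Syndrome s4…s1 = 011 → error at position 3.
Flip position 3: 0011111 → 0001111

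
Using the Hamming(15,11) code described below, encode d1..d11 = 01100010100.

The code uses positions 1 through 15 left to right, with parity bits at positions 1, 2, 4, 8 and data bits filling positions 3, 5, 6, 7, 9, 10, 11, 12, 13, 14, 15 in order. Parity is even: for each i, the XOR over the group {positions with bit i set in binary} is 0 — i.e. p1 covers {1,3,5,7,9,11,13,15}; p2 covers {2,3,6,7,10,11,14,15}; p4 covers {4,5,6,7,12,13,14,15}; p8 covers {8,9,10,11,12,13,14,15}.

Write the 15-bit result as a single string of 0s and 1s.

100111000010100

Place data at non-parity positions: p1 p2 0 p4 1 1 0 p8 0 0 1 0 1 0 0
p1 (pos 1,3,5,7,9,11,13,15): XOR of data positions = 0⊕1⊕0⊕0⊕1⊕1⊕0 = 1
p2 (pos 2,3,6,7,10,11,14,15): XOR of data positions = 0⊕1⊕0⊕0⊕1⊕0⊕0 = 0
p4 (pos 4,5,6,7,12,13,14,15): XOR of data positions = 1⊕1⊕0⊕0⊕1⊕0⊕0 = 1
p8 (pos 8,9,10,11,12,13,14,15): XOR of data positions = 0⊕0⊕1⊕0⊕1⊕0⊕0 = 0
Codeword: 100111000010100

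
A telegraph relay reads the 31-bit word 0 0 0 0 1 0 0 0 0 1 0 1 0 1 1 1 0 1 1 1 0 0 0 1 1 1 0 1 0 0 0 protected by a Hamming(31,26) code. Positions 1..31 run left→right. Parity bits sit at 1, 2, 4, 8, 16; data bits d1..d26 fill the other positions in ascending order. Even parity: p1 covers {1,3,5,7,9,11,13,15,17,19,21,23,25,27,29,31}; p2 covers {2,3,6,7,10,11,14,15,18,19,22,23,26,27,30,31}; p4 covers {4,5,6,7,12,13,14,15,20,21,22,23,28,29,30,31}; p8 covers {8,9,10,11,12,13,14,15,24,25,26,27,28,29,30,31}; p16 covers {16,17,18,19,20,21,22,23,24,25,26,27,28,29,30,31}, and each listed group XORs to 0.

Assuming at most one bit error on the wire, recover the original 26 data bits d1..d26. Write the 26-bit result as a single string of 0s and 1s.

01000101011011100011101000

s1 (pos 1,3,5,7,9,11,13,15,17,19,21,23,25,27,29,31): 0⊕0⊕1⊕0⊕0⊕0⊕0⊕1⊕0⊕1⊕0⊕0⊕1⊕0⊕0⊕0 = 0
s2 (pos 2,3,6,7,10,11,14,15,18,19,22,23,26,27,30,31): 0⊕0⊕0⊕0⊕1⊕0⊕1⊕1⊕1⊕1⊕0⊕0⊕1⊕0⊕0⊕0 = 0
s4 (pos 4,5,6,7,12,13,14,15,20,21,22,23,28,29,30,31): 0⊕1⊕0⊕0⊕1⊕0⊕1⊕1⊕1⊕0⊕0⊕0⊕1⊕0⊕0⊕0 = 0
s8 (pos 8,9,10,11,12,13,14,15,24,25,26,27,28,29,30,31): 0⊕0⊕1⊕0⊕1⊕0⊕1⊕1⊕1⊕1⊕1⊕0⊕1⊕0⊕0⊕0 = 0
s16 (pos 16,17,18,19,20,21,22,23,24,25,26,27,28,29,30,31): 1⊕0⊕1⊕1⊕1⊕0⊕0⊕0⊕1⊕1⊕1⊕0⊕1⊕0⊕0⊕0 = 0
Syndrome s16…s1 = 00000 → no error.
Read data bits from positions 3,5,6,7,9,10,11,12,13,14,15,17,18,19,20,21,22,23,24,25,26,27,28,29,30,31: 01000101011011100011101000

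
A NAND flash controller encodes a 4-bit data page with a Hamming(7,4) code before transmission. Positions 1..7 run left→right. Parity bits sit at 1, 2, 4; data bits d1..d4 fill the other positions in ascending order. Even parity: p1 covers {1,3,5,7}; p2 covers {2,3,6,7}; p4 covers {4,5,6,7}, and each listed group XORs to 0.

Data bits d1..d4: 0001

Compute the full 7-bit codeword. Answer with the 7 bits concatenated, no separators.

Place data at non-parity positions: p1 p2 0 p4 0 0 1
p1 (pos 1,3,5,7): XOR of data positions = 0⊕0⊕1 = 1
p2 (pos 2,3,6,7): XOR of data positions = 0⊕0⊕1 = 1
p4 (pos 4,5,6,7): XOR of data positions = 0⊕0⊕1 = 1
Codeword: 1101001

1101001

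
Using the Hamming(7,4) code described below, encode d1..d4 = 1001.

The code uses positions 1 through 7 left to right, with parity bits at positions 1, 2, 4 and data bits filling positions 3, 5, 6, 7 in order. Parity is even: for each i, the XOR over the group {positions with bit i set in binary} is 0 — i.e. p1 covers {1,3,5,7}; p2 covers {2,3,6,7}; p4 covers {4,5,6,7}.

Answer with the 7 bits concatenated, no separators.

0011001

Place data at non-parity positions: p1 p2 1 p4 0 0 1
p1 (pos 1,3,5,7): XOR of data positions = 1⊕0⊕1 = 0
p2 (pos 2,3,6,7): XOR of data positions = 1⊕0⊕1 = 0
p4 (pos 4,5,6,7): XOR of data positions = 0⊕0⊕1 = 1
Codeword: 0011001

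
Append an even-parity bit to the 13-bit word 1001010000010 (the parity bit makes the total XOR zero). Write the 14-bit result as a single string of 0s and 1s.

XOR of the 13 data bits: 1⊕0⊕0⊕1⊕0⊕1⊕0⊕0⊕0⊕0⊕0⊕1⊕0 = 0
Parity bit = 0 (so all 14 bits XOR to 0).

10010100000100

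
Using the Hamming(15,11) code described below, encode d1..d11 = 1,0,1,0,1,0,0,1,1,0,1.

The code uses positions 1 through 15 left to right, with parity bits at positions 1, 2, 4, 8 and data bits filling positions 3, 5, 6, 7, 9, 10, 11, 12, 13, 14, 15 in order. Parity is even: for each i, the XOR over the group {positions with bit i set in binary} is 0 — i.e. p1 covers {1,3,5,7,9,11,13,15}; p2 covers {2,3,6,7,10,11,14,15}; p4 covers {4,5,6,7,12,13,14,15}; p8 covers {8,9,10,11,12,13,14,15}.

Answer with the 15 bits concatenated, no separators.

011001001001101

Place data at non-parity positions: p1 p2 1 p4 0 1 0 p8 1 0 0 1 1 0 1
p1 (pos 1,3,5,7,9,11,13,15): XOR of data positions = 1⊕0⊕0⊕1⊕0⊕1⊕1 = 0
p2 (pos 2,3,6,7,10,11,14,15): XOR of data positions = 1⊕1⊕0⊕0⊕0⊕0⊕1 = 1
p4 (pos 4,5,6,7,12,13,14,15): XOR of data positions = 0⊕1⊕0⊕1⊕1⊕0⊕1 = 0
p8 (pos 8,9,10,11,12,13,14,15): XOR of data positions = 1⊕0⊕0⊕1⊕1⊕0⊕1 = 0
Codeword: 011001001001101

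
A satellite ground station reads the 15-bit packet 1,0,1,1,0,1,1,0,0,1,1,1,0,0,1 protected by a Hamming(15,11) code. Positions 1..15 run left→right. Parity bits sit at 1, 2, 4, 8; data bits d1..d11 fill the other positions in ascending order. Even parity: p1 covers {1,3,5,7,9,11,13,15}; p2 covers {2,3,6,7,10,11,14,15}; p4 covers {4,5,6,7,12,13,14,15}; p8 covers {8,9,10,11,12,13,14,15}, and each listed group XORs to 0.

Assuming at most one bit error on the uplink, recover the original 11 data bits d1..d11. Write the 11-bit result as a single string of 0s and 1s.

11110111001

s1 (pos 1,3,5,7,9,11,13,15): 1⊕1⊕0⊕1⊕0⊕1⊕0⊕1 = 1
s2 (pos 2,3,6,7,10,11,14,15): 0⊕1⊕1⊕1⊕1⊕1⊕0⊕1 = 0
s4 (pos 4,5,6,7,12,13,14,15): 1⊕0⊕1⊕1⊕1⊕0⊕0⊕1 = 1
s8 (pos 8,9,10,11,12,13,14,15): 0⊕0⊕1⊕1⊕1⊕0⊕0⊕1 = 0
Syndrome s8…s1 = 0101 → error at position 5.
Flip position 5: 101101100111001 → 101111100111001
Read data bits from positions 3,5,6,7,9,10,11,12,13,14,15: 11110111001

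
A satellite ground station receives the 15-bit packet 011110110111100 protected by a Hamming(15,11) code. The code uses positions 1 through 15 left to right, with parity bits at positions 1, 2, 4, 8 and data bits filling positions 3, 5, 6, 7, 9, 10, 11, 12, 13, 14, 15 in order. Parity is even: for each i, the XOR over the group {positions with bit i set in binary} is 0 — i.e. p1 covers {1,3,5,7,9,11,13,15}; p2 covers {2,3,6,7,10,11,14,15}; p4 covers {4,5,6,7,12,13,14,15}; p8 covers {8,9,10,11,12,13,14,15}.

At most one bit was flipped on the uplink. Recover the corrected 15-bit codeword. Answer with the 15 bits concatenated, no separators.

011110110111101

s1 (pos 1,3,5,7,9,11,13,15): 0⊕1⊕1⊕1⊕0⊕1⊕1⊕0 = 1
s2 (pos 2,3,6,7,10,11,14,15): 1⊕1⊕0⊕1⊕1⊕1⊕0⊕0 = 1
s4 (pos 4,5,6,7,12,13,14,15): 1⊕1⊕0⊕1⊕1⊕1⊕0⊕0 = 1
s8 (pos 8,9,10,11,12,13,14,15): 1⊕0⊕1⊕1⊕1⊕1⊕0⊕0 = 1
Syndrome s8…s1 = 1111 → error at position 15.
Flip position 15: 011110110111100 → 011110110111101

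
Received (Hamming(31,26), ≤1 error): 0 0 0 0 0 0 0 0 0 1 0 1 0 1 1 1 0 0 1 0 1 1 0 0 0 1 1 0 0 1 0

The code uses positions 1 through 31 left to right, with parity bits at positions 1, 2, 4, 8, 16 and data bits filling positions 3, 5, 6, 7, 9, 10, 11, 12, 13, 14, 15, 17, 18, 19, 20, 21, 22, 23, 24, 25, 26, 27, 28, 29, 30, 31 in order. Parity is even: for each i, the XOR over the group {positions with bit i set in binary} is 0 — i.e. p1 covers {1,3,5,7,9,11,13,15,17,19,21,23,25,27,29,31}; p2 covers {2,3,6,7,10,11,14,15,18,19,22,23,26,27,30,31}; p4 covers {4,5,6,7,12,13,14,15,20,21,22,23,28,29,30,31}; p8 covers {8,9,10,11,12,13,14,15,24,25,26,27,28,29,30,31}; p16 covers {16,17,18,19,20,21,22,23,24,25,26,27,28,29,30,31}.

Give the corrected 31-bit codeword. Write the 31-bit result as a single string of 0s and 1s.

s1 (pos 1,3,5,7,9,11,13,15,17,19,21,23,25,27,29,31): 0⊕0⊕0⊕0⊕0⊕0⊕0⊕1⊕0⊕1⊕1⊕0⊕0⊕1⊕0⊕0 = 0
s2 (pos 2,3,6,7,10,11,14,15,18,19,22,23,26,27,30,31): 0⊕0⊕0⊕0⊕1⊕0⊕1⊕1⊕0⊕1⊕1⊕0⊕1⊕1⊕1⊕0 = 0
s4 (pos 4,5,6,7,12,13,14,15,20,21,22,23,28,29,30,31): 0⊕0⊕0⊕0⊕1⊕0⊕1⊕1⊕0⊕1⊕1⊕0⊕0⊕0⊕1⊕0 = 0
s8 (pos 8,9,10,11,12,13,14,15,24,25,26,27,28,29,30,31): 0⊕0⊕1⊕0⊕1⊕0⊕1⊕1⊕0⊕0⊕1⊕1⊕0⊕0⊕1⊕0 = 1
s16 (pos 16,17,18,19,20,21,22,23,24,25,26,27,28,29,30,31): 1⊕0⊕0⊕1⊕0⊕1⊕1⊕0⊕0⊕0⊕1⊕1⊕0⊕0⊕1⊕0 = 1
Syndrome s16…s1 = 11000 → error at position 24.
Flip position 24: 0000000001010111001011000110010 → 0000000001010111001011010110010

0000000001010111001011010110010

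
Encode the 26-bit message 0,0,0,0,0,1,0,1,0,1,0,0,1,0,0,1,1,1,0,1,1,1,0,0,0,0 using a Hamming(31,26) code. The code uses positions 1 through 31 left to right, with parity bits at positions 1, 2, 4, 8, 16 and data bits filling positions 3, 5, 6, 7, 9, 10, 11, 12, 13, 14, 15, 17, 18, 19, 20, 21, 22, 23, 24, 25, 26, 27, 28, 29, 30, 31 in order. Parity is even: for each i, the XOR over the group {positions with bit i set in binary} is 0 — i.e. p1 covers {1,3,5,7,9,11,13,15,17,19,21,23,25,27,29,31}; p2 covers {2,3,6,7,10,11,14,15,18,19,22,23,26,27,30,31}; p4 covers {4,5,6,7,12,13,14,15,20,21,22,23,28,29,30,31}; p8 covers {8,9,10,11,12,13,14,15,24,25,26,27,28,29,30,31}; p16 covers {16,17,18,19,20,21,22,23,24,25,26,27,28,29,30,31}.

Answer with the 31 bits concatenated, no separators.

Place data at non-parity positions: p1 p2 0 p4 0 0 0 p8 0 1 0 1 0 1 0 p16 0 1 0 0 1 1 1 0 1 1 1 0 0 0 0
p1 (pos 1,3,5,7,9,11,13,15,17,19,21,23,25,27,29,31): XOR of data positions = 0⊕0⊕0⊕0⊕0⊕0⊕0⊕0⊕0⊕1⊕1⊕1⊕1⊕0⊕0 = 0
p2 (pos 2,3,6,7,10,11,14,15,18,19,22,23,26,27,30,31): XOR of data positions = 0⊕0⊕0⊕1⊕0⊕1⊕0⊕1⊕0⊕1⊕1⊕1⊕1⊕0⊕0 = 1
p4 (pos 4,5,6,7,12,13,14,15,20,21,22,23,28,29,30,31): XOR of data positions = 0⊕0⊕0⊕1⊕0⊕1⊕0⊕0⊕1⊕1⊕1⊕0⊕0⊕0⊕0 = 1
p8 (pos 8,9,10,11,12,13,14,15,24,25,26,27,28,29,30,31): XOR of data positions = 0⊕1⊕0⊕1⊕0⊕1⊕0⊕0⊕1⊕1⊕1⊕0⊕0⊕0⊕0 = 0
p16 (pos 16,17,18,19,20,21,22,23,24,25,26,27,28,29,30,31): XOR of data positions = 0⊕1⊕0⊕0⊕1⊕1⊕1⊕0⊕1⊕1⊕1⊕0⊕0⊕0⊕0 = 1
Codeword: 0101000001010101010011101110000

0101000001010101010011101110000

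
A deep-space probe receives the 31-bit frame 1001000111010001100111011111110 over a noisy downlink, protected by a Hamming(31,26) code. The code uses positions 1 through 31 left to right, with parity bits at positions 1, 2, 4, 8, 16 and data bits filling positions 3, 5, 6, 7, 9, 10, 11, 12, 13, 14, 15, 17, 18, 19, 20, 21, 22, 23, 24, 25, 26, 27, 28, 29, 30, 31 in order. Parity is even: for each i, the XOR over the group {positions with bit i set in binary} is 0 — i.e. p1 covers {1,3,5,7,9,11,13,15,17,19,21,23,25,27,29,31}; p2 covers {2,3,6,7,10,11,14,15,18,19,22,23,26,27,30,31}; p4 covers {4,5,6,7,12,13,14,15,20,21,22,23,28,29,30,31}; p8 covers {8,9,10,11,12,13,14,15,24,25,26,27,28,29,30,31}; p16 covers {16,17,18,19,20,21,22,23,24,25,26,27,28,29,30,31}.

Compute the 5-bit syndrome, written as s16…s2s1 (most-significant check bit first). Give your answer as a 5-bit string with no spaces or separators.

01011

s1 (pos 1,3,5,7,9,11,13,15,17,19,21,23,25,27,29,31): 1⊕0⊕0⊕0⊕1⊕0⊕0⊕0⊕1⊕0⊕1⊕0⊕1⊕1⊕1⊕0 = 1
s2 (pos 2,3,6,7,10,11,14,15,18,19,22,23,26,27,30,31): 0⊕0⊕0⊕0⊕1⊕0⊕0⊕0⊕0⊕0⊕1⊕0⊕1⊕1⊕1⊕0 = 1
s4 (pos 4,5,6,7,12,13,14,15,20,21,22,23,28,29,30,31): 1⊕0⊕0⊕0⊕1⊕0⊕0⊕0⊕1⊕1⊕1⊕0⊕1⊕1⊕1⊕0 = 0
s8 (pos 8,9,10,11,12,13,14,15,24,25,26,27,28,29,30,31): 1⊕1⊕1⊕0⊕1⊕0⊕0⊕0⊕1⊕1⊕1⊕1⊕1⊕1⊕1⊕0 = 1
s16 (pos 16,17,18,19,20,21,22,23,24,25,26,27,28,29,30,31): 1⊕1⊕0⊕0⊕1⊕1⊕1⊕0⊕1⊕1⊕1⊕1⊕1⊕1⊕1⊕0 = 0
Syndrome s16…s1 = 01011 → error at position 11.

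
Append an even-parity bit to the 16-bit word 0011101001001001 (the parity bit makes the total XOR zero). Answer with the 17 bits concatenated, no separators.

XOR of the 16 data bits: 0⊕0⊕1⊕1⊕1⊕0⊕1⊕0⊕0⊕1⊕0⊕0⊕1⊕0⊕0⊕1 = 1
Parity bit = 1 (so all 17 bits XOR to 0).

00111010010010011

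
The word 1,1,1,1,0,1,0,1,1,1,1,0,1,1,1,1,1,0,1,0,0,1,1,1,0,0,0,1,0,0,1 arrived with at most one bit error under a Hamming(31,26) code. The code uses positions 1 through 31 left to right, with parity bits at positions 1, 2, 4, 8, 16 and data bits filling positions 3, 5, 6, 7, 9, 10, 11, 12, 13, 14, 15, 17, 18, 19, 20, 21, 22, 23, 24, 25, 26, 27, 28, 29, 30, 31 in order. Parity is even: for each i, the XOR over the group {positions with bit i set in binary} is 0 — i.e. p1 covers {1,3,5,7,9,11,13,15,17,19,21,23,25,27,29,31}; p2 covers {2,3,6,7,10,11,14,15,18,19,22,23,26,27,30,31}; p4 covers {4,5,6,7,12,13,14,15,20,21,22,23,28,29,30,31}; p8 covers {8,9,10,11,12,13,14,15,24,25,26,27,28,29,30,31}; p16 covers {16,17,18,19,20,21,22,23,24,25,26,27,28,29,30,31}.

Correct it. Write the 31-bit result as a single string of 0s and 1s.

s1 (pos 1,3,5,7,9,11,13,15,17,19,21,23,25,27,29,31): 1⊕1⊕0⊕0⊕1⊕1⊕1⊕1⊕1⊕1⊕0⊕1⊕0⊕0⊕0⊕1 = 0
s2 (pos 2,3,6,7,10,11,14,15,18,19,22,23,26,27,30,31): 1⊕1⊕1⊕0⊕1⊕1⊕1⊕1⊕0⊕1⊕1⊕1⊕0⊕0⊕0⊕1 = 1
s4 (pos 4,5,6,7,12,13,14,15,20,21,22,23,28,29,30,31): 1⊕0⊕1⊕0⊕0⊕1⊕1⊕1⊕0⊕0⊕1⊕1⊕1⊕0⊕0⊕1 = 1
s8 (pos 8,9,10,11,12,13,14,15,24,25,26,27,28,29,30,31): 1⊕1⊕1⊕1⊕0⊕1⊕1⊕1⊕1⊕0⊕0⊕0⊕1⊕0⊕0⊕1 = 0
s16 (pos 16,17,18,19,20,21,22,23,24,25,26,27,28,29,30,31): 1⊕1⊕0⊕1⊕0⊕0⊕1⊕1⊕1⊕0⊕0⊕0⊕1⊕0⊕0⊕1 = 0
Syndrome s16…s1 = 00110 → error at position 6.
Flip position 6: 1111010111101111101001110001001 → 1111000111101111101001110001001

1111000111101111101001110001001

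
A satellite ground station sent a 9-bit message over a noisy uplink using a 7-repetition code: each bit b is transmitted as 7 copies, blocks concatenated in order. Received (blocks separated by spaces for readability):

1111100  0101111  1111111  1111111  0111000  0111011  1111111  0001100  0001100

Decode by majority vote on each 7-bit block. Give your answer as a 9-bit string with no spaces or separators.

Block 1 (1111100): 5 ones → 1
Block 2 (0101111): 5 ones → 1
Block 3 (1111111): 7 ones → 1
Block 4 (1111111): 7 ones → 1
Block 5 (0111000): 3 ones → 0
Block 6 (0111011): 5 ones → 1
Block 7 (1111111): 7 ones → 1
Block 8 (0001100): 2 ones → 0
Block 9 (0001100): 2 ones → 0

111101100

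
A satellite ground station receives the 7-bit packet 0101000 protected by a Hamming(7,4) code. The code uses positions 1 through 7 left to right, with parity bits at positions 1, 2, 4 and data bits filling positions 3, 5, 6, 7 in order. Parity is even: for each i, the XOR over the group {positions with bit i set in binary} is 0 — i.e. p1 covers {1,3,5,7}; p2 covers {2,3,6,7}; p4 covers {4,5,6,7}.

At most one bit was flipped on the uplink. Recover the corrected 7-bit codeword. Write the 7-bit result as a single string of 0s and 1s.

s1 (pos 1,3,5,7): 0⊕0⊕0⊕0 = 0
s2 (pos 2,3,6,7): 1⊕0⊕0⊕0 = 1
s4 (pos 4,5,6,7): 1⊕0⊕0⊕0 = 1
Syndrome s4…s1 = 110 → error at position 6.
Flip position 6: 0101000 → 0101010

0101010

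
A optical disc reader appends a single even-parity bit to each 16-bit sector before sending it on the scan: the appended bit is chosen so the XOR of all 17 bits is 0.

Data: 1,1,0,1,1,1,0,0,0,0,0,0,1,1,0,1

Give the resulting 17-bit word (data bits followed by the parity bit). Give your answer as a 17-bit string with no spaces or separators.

XOR of the 16 data bits: 1⊕1⊕0⊕1⊕1⊕1⊕0⊕0⊕0⊕0⊕0⊕0⊕1⊕1⊕0⊕1 = 0
Parity bit = 0 (so all 17 bits XOR to 0).

11011100000011010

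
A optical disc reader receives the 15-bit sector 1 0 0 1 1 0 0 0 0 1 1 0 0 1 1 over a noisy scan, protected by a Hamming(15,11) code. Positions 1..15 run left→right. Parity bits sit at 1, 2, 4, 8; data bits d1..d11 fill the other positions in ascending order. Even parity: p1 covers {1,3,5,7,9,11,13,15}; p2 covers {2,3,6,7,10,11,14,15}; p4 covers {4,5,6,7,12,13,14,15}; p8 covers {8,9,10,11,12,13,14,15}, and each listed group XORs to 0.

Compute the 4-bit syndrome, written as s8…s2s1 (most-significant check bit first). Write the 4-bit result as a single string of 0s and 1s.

s1 (pos 1,3,5,7,9,11,13,15): 1⊕0⊕1⊕0⊕0⊕1⊕0⊕1 = 0
s2 (pos 2,3,6,7,10,11,14,15): 0⊕0⊕0⊕0⊕1⊕1⊕1⊕1 = 0
s4 (pos 4,5,6,7,12,13,14,15): 1⊕1⊕0⊕0⊕0⊕0⊕1⊕1 = 0
s8 (pos 8,9,10,11,12,13,14,15): 0⊕0⊕1⊕1⊕0⊕0⊕1⊕1 = 0
Syndrome s8…s1 = 0000 → no error.

0000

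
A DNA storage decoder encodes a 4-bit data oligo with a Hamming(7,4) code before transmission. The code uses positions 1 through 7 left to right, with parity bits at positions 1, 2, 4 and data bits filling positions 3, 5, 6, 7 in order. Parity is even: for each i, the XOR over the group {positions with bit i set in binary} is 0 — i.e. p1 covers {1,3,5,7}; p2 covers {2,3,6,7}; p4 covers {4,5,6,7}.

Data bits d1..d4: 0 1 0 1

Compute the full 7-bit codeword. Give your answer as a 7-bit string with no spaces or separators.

0100101

Place data at non-parity positions: p1 p2 0 p4 1 0 1
p1 (pos 1,3,5,7): XOR of data positions = 0⊕1⊕1 = 0
p2 (pos 2,3,6,7): XOR of data positions = 0⊕0⊕1 = 1
p4 (pos 4,5,6,7): XOR of data positions = 1⊕0⊕1 = 0
Codeword: 0100101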